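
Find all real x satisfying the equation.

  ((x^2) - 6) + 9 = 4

Step 1. [((x^2) - 6) + 9 = 4] +9 is outermost — subtract 9 both sides, so sub: (x^2) - 6 = -5.
Step 2. [(x^2) - 6 = -5] the outer -6 inverts by adding 6 ⇒ sub: x^2 = 1.
Step 3. [x^2 = 1] √ both sides: 1 ≥ 0 gives two branches. So sqrt: x = 1 or -1.

Answer: x ∈ {-1, 1}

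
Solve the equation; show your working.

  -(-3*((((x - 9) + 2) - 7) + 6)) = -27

Step 1. [-(-3*((((x - 9) + 2) - 7) + 6)) = -27] leading − — multiply by −1 ⇒ neg: -3*((((x - 9) + 2) - 7) + 6) = 27.
Step 2. [-3*((((x - 9) + 2) - 7) + 6) = 27] -3·(inner) — divide through by -3. So div: (((x - 9) + 2) - 7) + 6 = -9.
Step 3. [(((x - 9) + 2) - 7) + 6 = -9] 6 comes off first (subtract 6) ⇒ sub: ((x - 9) + 2) - 7 = -15.
Step 4. [((x - 9) + 2) - 7 = -15] the outer -7 inverts by adding 7. So sub: (x - 9) + 2 = -8.
Step 5. [(x - 9) + 2 = -8] 2 comes off first (subtract 2) ⇒ sub: x - 9 = -10.
Step 6. [x - 9 = -10] peel the -9: add 9 from each side ⇒ sub: x = -1.

Answer: x ∈ {-1}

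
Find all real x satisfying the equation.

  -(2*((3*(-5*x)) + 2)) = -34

Step 1. [-(2*((3*(-5*x)) + 2)) = -34] leading − — multiply by −1. So neg: 2*((3*(-5*x)) + 2) = 34.
Step 2. [2*((3*(-5*x)) + 2) = 34] 2 out front; divide by 2. So div: (3*(-5*x)) + 2 = 17.
Step 3. [(3*(-5*x)) + 2 = 17] the outer +2 inverts by subtracting 2. So sub: 3*(-5*x) = 15.
Step 4. [3*(-5*x) = 15] LHS = 3·(…); ÷3 both sides, so div: -5*x = 5.
Step 5. [-5*x = 5] -5·(inner) — divide through by -5 ⇒ div: x = -1.

Answer: x ∈ {-1}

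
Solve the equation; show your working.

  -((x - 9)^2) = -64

Step 1. [-((x - 9)^2) = -64] LHS negated; negate both sides, so neg: (x - 9)^2 = 64.
Step 2. [(x - 9)^2 = 64] √ both sides: 64 ≥ 0 gives two branches ⇒ sqrt: x - 9 = 8 or -8.
Step 3. [x - 9 = 8 or -8] the outer -9 inverts by adding 9 ⇒ sub: x = 17 or 1.

Answer: x ∈ {1, 17}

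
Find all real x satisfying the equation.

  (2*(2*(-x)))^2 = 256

Step 1. [(2*(2*(-x)))^2 = 256] √ both sides: 256 ≥ 0 gives two branches. So sqrt: 2*(2*(-x)) = 16 or -16.
Step 2. [2*(2*(-x)) = 16 or -16] divide by the outer 2 ⇒ div: 2*(-x) = 8 or -8.
Step 3. [2*(-x) = 8 or -8] divide by the outer 2 ⇒ div: -x = 4 or -4.
Step 4. [-x = 4 or -4] LHS negated; negate both sides ⇒ neg: x = -4 or 4.

Answer: x ∈ {-4, 4}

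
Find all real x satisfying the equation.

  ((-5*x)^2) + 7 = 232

Step 1. [((-5*x)^2) + 7 = 232] the outer +7 inverts by subtracting 7, so sub: (-5*x)^2 = 225.
Step 2. [(-5*x)^2 = 225] √ both sides: 225 ≥ 0 gives two branches. So sqrt: -5*x = 15 or -15.
Step 3. [-5*x = 15 or -15] -5 out front; divide by -5. So div: x = -3 or 3.

Answer: x ∈ {-3, 3}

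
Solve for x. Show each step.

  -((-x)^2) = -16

Step 1. [-((-x)^2) = -16] LHS negated; negate both sides ⇒ neg: (-x)^2 = 16.
Step 2. [(-x)^2 = 16] √ both sides: 16 ≥ 0 gives two branches ⇒ sqrt: -x = 4 or -4.
Step 3. [-x = 4 or -4] LHS negated; negate both sides, so neg: x = -4 or 4.

Answer: x ∈ {-4, 4}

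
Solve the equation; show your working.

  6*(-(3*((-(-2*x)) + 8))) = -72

Step 1. [6*(-(3*((-(-2*x)) + 8))) = -72] divide by the outer 6. So div: -(3*((-(-2*x)) + 8)) = -12.
Step 2. [-(3*((-(-2*x)) + 8)) = -12] LHS negated; negate both sides, so neg: 3*((-(-2*x)) + 8) = 12.
Step 3. [3*((-(-2*x)) + 8) = 12] leading coefficient 3: divide by 3. So div: (-(-2*x)) + 8 = 4.
Step 4. [(-(-2*x)) + 8 = 4] subtract 8: x sits inside (… + 8). So sub: -(-2*x) = -4.
Step 5. [-(-2*x) = -4] LHS negated; negate both sides, so neg: -2*x = 4.
Step 6. [-2*x = 4] -2·(inner) — divide through by -2 ⇒ div: x = -2.

Answer: x ∈ {-2}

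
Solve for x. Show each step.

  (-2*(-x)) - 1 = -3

Step 1. [(-2*(-x)) - 1 = -3] peel the -1: add 1 from each side. So sub: -2*(-x) = -2.
Step 2. [-2*(-x) = -2] leading coefficient -2: divide by -2, so div: -x = 1.
Step 3. [-x = 1] flip signs both sides. So neg: x = -1.

Answer: x ∈ {-1}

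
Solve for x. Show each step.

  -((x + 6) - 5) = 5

Step 1. [-((x + 6) - 5) = 5] flip signs both sides. So neg: (x + 6) - 5 = -5.
Step 2. [(x + 6) - 5 = -5] add 5: x sits inside (… - 5). So sub: x + 6 = 0.
Step 3. [x + 6 = 0] subtract 6: x sits inside (… + 6). So sub: x = -6.

Answer: x ∈ {-6}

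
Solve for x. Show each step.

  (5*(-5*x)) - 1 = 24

Step 1. [(5*(-5*x)) - 1 = 24] 1 comes off first (add 1). So sub: 5*(-5*x) = 25.
Step 2. [5*(-5*x) = 25] 5·(inner) — divide through by 5, so div: -5*x = 5.
Step 3. [-5*x = 5] -5·(inner) — divide through by -5, so div: x = -1.

Answer: x ∈ {-1}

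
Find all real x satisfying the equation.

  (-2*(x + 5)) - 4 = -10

Step 1. [(-2*(x + 5)) - 4 = -10] add 4: x sits inside (… - 4) ⇒ sub: -2*(x + 5) = -6.
Step 2. [-2*(x + 5) = -6] LHS = -2·(…); ÷-2 both sides. So div: x + 5 = 3.
Step 3. [x + 5 = 3] subtract 5: x sits inside (… + 5). So sub: x = -2.

Answer: x ∈ {-2}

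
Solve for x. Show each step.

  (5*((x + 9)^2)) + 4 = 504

Step 1. [(5*((x + 9)^2)) + 4 = 504] 4 comes off first (subtract 4) ⇒ sub: 5*((x + 9)^2) = 500.
Step 2. [5*((x + 9)^2) = 500] 5·(inner) — divide through by 5, so div: (x + 9)^2 = 100.
Step 3. [(x + 9)^2 = 100] LHS squared, RHS 100 ≥ 0: apply √ (±). So sqrt: x + 9 = 10 or -10.
Step 4. [x + 9 = 10 or -10] +9 is outermost — subtract 9 both sides, so sub: x = 1 or -19.

Answer: x ∈ {-19, 1}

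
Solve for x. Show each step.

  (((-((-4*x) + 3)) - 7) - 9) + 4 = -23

Step 1. [(((-((-4*x) + 3)) - 7) - 9) + 4 = -23] 4 comes off first (subtract 4) ⇒ sub: ((-((-4*x) + 3)) - 7) - 9 = -27.
Step 2. [((-((-4*x) + 3)) - 7) - 9 = -27] add 9: x sits inside (… - 9) ⇒ sub: (-((-4*x) + 3)) - 7 = -18.
Step 3. [(-((-4*x) + 3)) - 7 = -18] add 7: x sits inside (… - 7), so sub: -((-4*x) + 3) = -11.
Step 4. [-((-4*x) + 3) = -11] leading − — multiply by −1. So neg: (-4*x) + 3 = 11.
Step 5. [(-4*x) + 3 = 11] 3 comes off first (subtract 3), so sub: -4*x = 8.
Step 6. [-4*x = 8] -4 out front; divide by -4, so div: x = -2.

Answer: x ∈ {-2}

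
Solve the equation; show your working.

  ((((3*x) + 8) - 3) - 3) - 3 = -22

Step 1. [((((3*x) + 8) - 3) - 3) - 3 = -22] add 3: x sits inside (… - 3). So sub: (((3*x) + 8) - 3) - 3 = -19.
Step 2. [(((3*x) + 8) - 3) - 3 = -19] -3 is outermost — add 3 both sides ⇒ sub: ((3*x) + 8) - 3 = -16.
Step 3. [((3*x) + 8) - 3 = -16] 3 comes off first (add 3) ⇒ sub: (3*x) + 8 = -13.
Step 4. [(3*x) + 8 = -13] the outer +8 inverts by subtracting 8 ⇒ sub: 3*x = -21.
Step 5. [3*x = -21] 3 out front; divide by 3, so div: x = -7.

Answer: x ∈ {-7}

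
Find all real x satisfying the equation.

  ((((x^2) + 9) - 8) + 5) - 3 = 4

Step 1. [((((x^2) + 9) - 8) + 5) - 3 = 4] -3 is outermost — add 3 both sides ⇒ sub: (((x^2) + 9) - 8) + 5 = 7.
Step 2. [(((x^2) + 9) - 8) + 5 = 7] peel the +5: subtract 5 from each side, so sub: ((x^2) + 9) - 8 = 2.
Step 3. [((x^2) + 9) - 8 = 2] add 8: x sits inside (… - 8). So sub: (x^2) + 9 = 10.
Step 4. [(x^2) + 9 = 10] the outer +9 inverts by subtracting 9 ⇒ sub: x^2 = 1.
Step 5. [x^2 = 1] √ both sides: 1 ≥ 0 gives two branches. So sqrt: x = 1 or -1.

Answer: x ∈ {-1, 1}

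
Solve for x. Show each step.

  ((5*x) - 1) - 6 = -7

Step 1. [((5*x) - 1) - 6 = -7] 6 comes off first (add 6) ⇒ sub: (5*x) - 1 = -1.
Step 2. [(5*x) - 1 = -1] the outer -1 inverts by adding 1, so sub: 5*x = 0.
Step 3. [5*x = 0] 5·(inner) — divide through by 5 ⇒ div: x = 0.

Answer: x ∈ {0}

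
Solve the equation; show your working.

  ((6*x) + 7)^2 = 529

Step 1. [((6*x) + 7)^2 = 529] LHS squared, RHS 529 ≥ 0: apply √ (±) ⇒ sqrt: (6*x) + 7 = 23 or -23.
Step 2. [(6*x) + 7 = 23 or -23] subtract 7: x sits inside (… + 7), so sub: 6*x = 16 or -30.
Step 3. [6*x = 16 or -30] 6 out front; divide by 6. So div: x = 8/3 or -5.

Answer: x ∈ {-5, 8/3}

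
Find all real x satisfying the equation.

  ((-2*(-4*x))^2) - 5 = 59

Step 1. [((-2*(-4*x))^2) - 5 = 59] peel the -5: add 5 from each side. So sub: (-2*(-4*x))^2 = 64.
Step 2. [(-2*(-4*x))^2 = 64] √ both sides: 64 ≥ 0 gives two branches. So sqrt: -2*(-4*x) = 8 or -8.
Step 3. [-2*(-4*x) = 8 or -8] divide by the outer -2 ⇒ div: -4*x = -4 or 4.
Step 4. [-4*x = -4 or 4] divide by the outer -4, so div: x = 1 or -1.

Answer: x ∈ {-1, 1}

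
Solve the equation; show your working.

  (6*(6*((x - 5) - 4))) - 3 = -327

Step 1. [(6*(6*((x - 5) - 4))) - 3 = -327] the outer -3 inverts by adding 3, so sub: 6*(6*((x - 5) - 4)) = -324.
Step 2. [6*(6*((x - 5) - 4)) = -324] 6 out front; divide by 6 ⇒ div: 6*((x - 5) - 4) = -54.
Step 3. [6*((x - 5) - 4) = -54] 6 out front; divide by 6. So div: (x - 5) - 4 = -9.
Step 4. [(x - 5) - 4 = -9] 4 comes off first (add 4). So sub: x - 5 = -5.
Step 5. [x - 5 = -5] 5 comes off first (add 5), so sub: x = 0.

Answer: x ∈ {0}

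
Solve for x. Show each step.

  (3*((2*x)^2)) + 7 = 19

Step 1. [(3*((2*x)^2)) + 7 = 19] subtract 7: x sits inside (… + 7), so sub: 3*((2*x)^2) = 12.
Step 2. [3*((2*x)^2) = 12] 3 out front; divide by 3 ⇒ div: (2*x)^2 = 4.
Step 3. [(2*x)^2 = 4] 4 ≥ 0, LHS is (·)² — take ±√ ⇒ sqrt: 2*x = 2 or -2.
Step 4. [2*x = 2 or -2] 2 out front; divide by 2. So div: x = 1 or -1.

Answer: x ∈ {-1, 1}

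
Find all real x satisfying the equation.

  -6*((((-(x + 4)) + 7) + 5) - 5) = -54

Step 1. [-6*((((-(x + 4)) + 7) + 5) - 5) = -54] LHS = -6·(…); ÷-6 both sides ⇒ div: (((-(x + 4)) + 7) + 5) - 5 = 9.
Step 2. [(((-(x + 4)) + 7) + 5) - 5 = 9] add 5: x sits inside (… - 5) ⇒ sub: ((-(x + 4)) + 7) + 5 = 14.
Step 3. [((-(x + 4)) + 7) + 5 = 14] +5 is outermost — subtract 5 both sides. So sub: (-(x + 4)) + 7 = 9.
Step 4. [(-(x + 4)) + 7 = 9] +7 is outermost — subtract 7 both sides ⇒ sub: -(x + 4) = 2.
Step 5. [-(x + 4) = 2] LHS negated; negate both sides. So neg: x + 4 = -2.
Step 6. [x + 4 = -2] the outer +4 inverts by subtracting 4. So sub: x = -6.

Answer: x ∈ {-6}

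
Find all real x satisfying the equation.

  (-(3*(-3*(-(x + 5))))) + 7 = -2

Step 1. [(-(3*(-3*(-(x + 5))))) + 7 = -2] 7 comes off first (subtract 7). So sub: -(3*(-3*(-(x + 5)))) = -9.
Step 2. [-(3*(-3*(-(x + 5)))) = -9] leading − — multiply by −1 ⇒ neg: 3*(-3*(-(x + 5))) = 9.
Step 3. [3*(-3*(-(x + 5))) = 9] LHS = 3·(…); ÷3 both sides. So div: -3*(-(x + 5)) = 3.
Step 4. [-3*(-(x + 5)) = 3] -3·(inner) — divide through by -3, so div: -(x + 5) = -1.
Step 5. [-(x + 5) = -1] LHS negated; negate both sides. So neg: x + 5 = 1.
Step 6. [x + 5 = 1] peel the +5: subtract 5 from each side. So sub: x = -4.

Answer: x ∈ {-4}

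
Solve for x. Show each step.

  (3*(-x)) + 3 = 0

Step 1. [(3*(-x)) + 3 = 0] peel the +3: subtract 3 from each side. So sub: 3*(-x) = -3.
Step 2. [3*(-x) = -3] leading coefficient 3: divide by 3, so div: -x = -1.
Step 3. [-x = -1] flip signs both sides, so neg: x = 1.

Answer: x ∈ {1}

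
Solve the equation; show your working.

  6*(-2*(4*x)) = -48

Step 1. [6*(-2*(4*x)) = -48] 6 out front; divide by 6, so div: -2*(4*x) = -8.
Step 2. [-2*(4*x) = -8] divide by the outer -2. So div: 4*x = 4.
Step 3. [4*x = 4] divide by the outer 4. So div: x = 1.

Answer: x ∈ {1}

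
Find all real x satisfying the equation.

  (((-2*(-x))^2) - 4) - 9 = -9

Step 1. [(((-2*(-x))^2) - 4) - 9 = -9] the outer -9 inverts by adding 9, so sub: ((-2*(-x))^2) - 4 = 0.
Step 2. [((-2*(-x))^2) - 4 = 0] peel the -4: add 4 from each side ⇒ sub: (-2*(-x))^2 = 4.
Step 3. [(-2*(-x))^2 = 4] LHS squared, RHS 4 ≥ 0: apply √ (±) ⇒ sqrt: -2*(-x) = 2 or -2.
Step 4. [-2*(-x) = 2 or -2] leading coefficient -2: divide by -2. So div: -x = -1 or 1.
Step 5. [-x = -1 or 1] flip signs both sides ⇒ neg: x = 1 or -1.

Answer: x ∈ {-1, 1}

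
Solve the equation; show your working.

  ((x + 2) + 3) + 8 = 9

Step 1. [((x + 2) + 3) + 8 = 9] peel the +8: subtract 8 from each side, so sub: (x + 2) + 3 = 1.
Step 2. [(x + 2) + 3 = 1] subtract 3: x sits inside (… + 3), so sub: x + 2 = -2.
Step 3. [x + 2 = -2] 2 comes off first (subtract 2). So sub: x = -4.

Answer: x ∈ {-4}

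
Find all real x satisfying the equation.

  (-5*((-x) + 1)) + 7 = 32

Step 1. [(-5*((-x) + 1)) + 7 = 32] peel the +7: subtract 7 from each side ⇒ sub: -5*((-x) + 1) = 25.
Step 2. [-5*((-x) + 1) = 25] -5·(inner) — divide through by -5. So div: (-x) + 1 = -5.
Step 3. [(-x) + 1 = -5] peel the +1: subtract 1 from each side. So sub: -x = -6.
Step 4. [-x = -6] LHS negated; negate both sides ⇒ neg: x = 6.

Answer: x ∈ {6}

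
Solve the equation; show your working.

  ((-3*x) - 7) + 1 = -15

Step 1. [((-3*x) - 7) + 1 = -15] subtract 1: x sits inside (… + 1), so sub: (-3*x) - 7 = -16.
Step 2. [(-3*x) - 7 = -16] -7 is outermost — add 7 both sides, so sub: -3*x = -9.
Step 3. [-3*x = -9] divide by the outer -3 ⇒ div: x = 3.

Answer: x ∈ {3}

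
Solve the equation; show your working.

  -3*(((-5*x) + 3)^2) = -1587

Step 1. [-3*(((-5*x) + 3)^2) = -1587] divide by the outer -3, so div: ((-5*x) + 3)^2 = 529.
Step 2. [((-5*x) + 3)^2 = 529] 529 ≥ 0, LHS is (·)² — take ±√. So sqrt: (-5*x) + 3 = 23 or -23.
Step 3. [(-5*x) + 3 = 23 or -23] +3 is outermost — subtract 3 both sides ⇒ sub: -5*x = 20 or -26.
Step 4. [-5*x = 20 or -26] -5 out front; divide by -5 ⇒ div: x = -4 or 26/5.

Answer: x ∈ {-4, 26/5}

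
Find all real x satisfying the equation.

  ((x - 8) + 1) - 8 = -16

Step 1. [((x - 8) + 1) - 8 = -16] the outer -8 inverts by adding 8, so sub: (x - 8) + 1 = -8.
Step 2. [(x - 8) + 1 = -8] 1 comes off first (subtract 1) ⇒ sub: x - 8 = -9.
Step 3. [x - 8 = -9] 8 comes off first (add 8) ⇒ sub: x = -1.

Answer: x ∈ {-1}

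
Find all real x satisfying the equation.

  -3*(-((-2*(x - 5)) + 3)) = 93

Step 1. [-3*(-((-2*(x - 5)) + 3)) = 93] LHS = -3·(…); ÷-3 both sides, so div: -((-2*(x - 5)) + 3) = -31.
Step 2. [-((-2*(x - 5)) + 3) = -31] flip signs both sides ⇒ neg: (-2*(x - 5)) + 3 = 31.
Step 3. [(-2*(x - 5)) + 3 = 31] +3 is outermost — subtract 3 both sides. So sub: -2*(x - 5) = 28.
Step 4. [-2*(x - 5) = 28] -2 out front; divide by -2 ⇒ div: x - 5 = -14.
Step 5. [x - 5 = -14] the outer -5 inverts by adding 5, so sub: x = -9.

Answer: x ∈ {-9}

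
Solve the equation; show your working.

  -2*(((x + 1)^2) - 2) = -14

Step 1. [-2*(((x + 1)^2) - 2) = -14] LHS = -2·(…); ÷-2 both sides. So div: ((x + 1)^2) - 2 = 7.
Step 2. [((x + 1)^2) - 2 = 7] peel the -2: add 2 from each side, so sub: (x + 1)^2 = 9.
Step 3. [(x + 1)^2 = 9] √ both sides: 9 ≥ 0 gives two branches ⇒ sqrt: x + 1 = 3 or -3.
Step 4. [x + 1 = 3 or -3] 1 comes off first (subtract 1). So sub: x = 2 or -4.

Answer: x ∈ {-4, 2}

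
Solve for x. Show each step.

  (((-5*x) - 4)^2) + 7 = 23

Step 1. [(((-5*x) - 4)^2) + 7 = 23] the outer +7 inverts by subtracting 7, so sub: ((-5*x) - 4)^2 = 16.
Step 2. [((-5*x) - 4)^2 = 16] LHS squared, RHS 16 ≥ 0: apply √ (±) ⇒ sqrt: (-5*x) - 4 = 4 or -4.
Step 3. [(-5*x) - 4 = 4 or -4] 4 comes off first (add 4) ⇒ sub: -5*x = 8 or 0.
Step 4. [-5*x = 8 or 0] -5 out front; divide by -5 ⇒ div: x = -8/5 or 0.

Answer: x ∈ {-8/5, 0}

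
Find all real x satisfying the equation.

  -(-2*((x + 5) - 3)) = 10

Step 1. [-(-2*((x + 5) - 3)) = 10] flip signs both sides ⇒ neg: -2*((x + 5) - 3) = -10.
Step 2. [-2*((x + 5) - 3) = -10] divide by the outer -2 ⇒ div: (x + 5) - 3 = 5.
Step 3. [(x + 5) - 3 = 5] 3 comes off first (add 3). So sub: x + 5 = 8.
Step 4. [x + 5 = 8] 5 comes off first (subtract 5) ⇒ sub: x = 3.

Answer: x ∈ {3}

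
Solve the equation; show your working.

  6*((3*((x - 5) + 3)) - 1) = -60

Step 1. [6*((3*((x - 5) + 3)) - 1) = -60] leading coefficient 6: divide by 6 ⇒ div: (3*((x - 5) + 3)) - 1 = -10.
Step 2. [(3*((x - 5) + 3)) - 1 = -10] the outer -1 inverts by adding 1 ⇒ sub: 3*((x - 5) + 3) = -9.
Step 3. [3*((x - 5) + 3) = -9] LHS = 3·(…); ÷3 both sides, so div: (x - 5) + 3 = -3.
Step 4. [(x - 5) + 3 = -3] subtract 3: x sits inside (… + 3), so sub: x - 5 = -6.
Step 5. [x - 5 = -6] the outer -5 inverts by adding 5, so sub: x = -1.

Answer: x ∈ {-1}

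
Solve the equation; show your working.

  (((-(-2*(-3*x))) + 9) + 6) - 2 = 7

Step 1. [(((-(-2*(-3*x))) + 9) + 6) - 2 = 7] peel the -2: add 2 from each side, so sub: ((-(-2*(-3*x))) + 9) + 6 = 9.
Step 2. [((-(-2*(-3*x))) + 9) + 6 = 9] 6 comes off first (subtract 6), so sub: (-(-2*(-3*x))) + 9 = 3.
Step 3. [(-(-2*(-3*x))) + 9 = 3] peel the +9: subtract 9 from each side ⇒ sub: -(-2*(-3*x)) = -6.
Step 4. [-(-2*(-3*x)) = -6] leading − — multiply by −1, so neg: -2*(-3*x) = 6.
Step 5. [-2*(-3*x) = 6] -2·(inner) — divide through by -2, so div: -3*x = -3.
Step 6. [-3*x = -3] LHS = -3·(…); ÷-3 both sides ⇒ div: x = 1.

Answer: x ∈ {1}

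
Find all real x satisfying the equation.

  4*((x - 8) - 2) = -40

Step 1. [4*((x - 8) - 2) = -40] divide by the outer 4. So div: (x - 8) - 2 = -10.
Step 2. [(x - 8) - 2 = -10] add 2: x sits inside (… - 2). So sub: x - 8 = -8.
Step 3. [x - 8 = -8] peel the -8: add 8 from each side, so sub: x = 0.

Answer: x ∈ {0}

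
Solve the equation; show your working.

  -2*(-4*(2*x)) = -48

Step 1. [-2*(-4*(2*x)) = -48] divide by the outer -2. So div: -4*(2*x) = 24.
Step 2. [-4*(2*x) = 24] LHS = -4·(…); ÷-4 both sides, so div: 2*x = -6.
Step 3. [2*x = -6] LHS = 2·(…); ÷2 both sides. So div: x = -3.

Answer: x ∈ {-3}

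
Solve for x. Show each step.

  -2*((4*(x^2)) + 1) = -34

Step 1. [-2*((4*(x^2)) + 1) = -34] leading coefficient -2: divide by -2, so div: (4*(x^2)) + 1 = 17.
Step 2. [(4*(x^2)) + 1 = 17] +1 is outermost — subtract 1 both sides, so sub: 4*(x^2) = 16.
Step 3. [4*(x^2) = 16] leading coefficient 4: divide by 4, so div: x^2 = 4.
Step 4. [x^2 = 4] √ both sides: 4 ≥ 0 gives two branches. So sqrt: x = 2 or -2.

Answer: x ∈ {-2, 2}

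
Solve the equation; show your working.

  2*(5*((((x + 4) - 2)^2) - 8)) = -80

Step 1. [2*(5*((((x + 4) - 2)^2) - 8)) = -80] LHS = 2·(…); ÷2 both sides, so div: 5*((((x + 4) - 2)^2) - 8) = -40.
Step 2. [5*((((x + 4) - 2)^2) - 8) = -40] leading coefficient 5: divide by 5. So div: (((x + 4) - 2)^2) - 8 = -8.
Step 3. [(((x + 4) - 2)^2) - 8 = -8] peel the -8: add 8 from each side, so sub: ((x + 4) - 2)^2 = 0.
Step 4. [((x + 4) - 2)^2 = 0] LHS squared, RHS 0 ≥ 0: apply √ (±) ⇒ sqrt: (x + 4) - 2 = 0.
Step 5. [(x + 4) - 2 = 0] add 2: x sits inside (… - 2), so sub: x + 4 = 2.
Step 6. [x + 4 = 2] 4 comes off first (subtract 4) ⇒ sub: x = -2.

Answer: x ∈ {-2}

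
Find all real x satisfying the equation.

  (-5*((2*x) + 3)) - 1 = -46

Step 1. [(-5*((2*x) + 3)) - 1 = -46] add 1: x sits inside (… - 1) ⇒ sub: -5*((2*x) + 3) = -45.
Step 2. [-5*((2*x) + 3) = -45] -5 out front; divide by -5. So div: (2*x) + 3 = 9.
Step 3. [(2*x) + 3 = 9] +3 is outermost — subtract 3 both sides ⇒ sub: 2*x = 6.
Step 4. [2*x = 6] 2 out front; divide by 2 ⇒ div: x = 3.

Answer: x ∈ {3}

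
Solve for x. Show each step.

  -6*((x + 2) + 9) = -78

Step 1. [-6*((x + 2) + 9) = -78] leading coefficient -6: divide by -6. So div: (x + 2) + 9 = 13.
Step 2. [(x + 2) + 9 = 13] 9 comes off first (subtract 9). So sub: x + 2 = 4.
Step 3. [x + 2 = 4] +2 is outermost — subtract 2 both sides. So sub: x = 2.

Answer: x ∈ {2}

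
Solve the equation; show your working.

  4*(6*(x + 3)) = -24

Step 1. [4*(6*(x + 3)) = -24] 4·(inner) — divide through by 4. So div: 6*(x + 3) = -6.
Step 2. [6*(x + 3) = -6] 6·(inner) — divide through by 6. So div: x + 3 = -1.
Step 3. [x + 3 = -1] the outer +3 inverts by subtracting 3. So sub: x = -4.

Answer: x ∈ {-4}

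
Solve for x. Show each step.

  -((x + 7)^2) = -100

Step 1. [-((x + 7)^2) = -100] leading − — multiply by −1 ⇒ neg: (x + 7)^2 = 100.
Step 2. [(x + 7)^2 = 100] LHS squared, RHS 100 ≥ 0: apply √ (±), so sqrt: x + 7 = 10 or -10.
Step 3. [x + 7 = 10 or -10] peel the +7: subtract 7 from each side ⇒ sub: x = 3 or -17.

Answer: x ∈ {-17, 3}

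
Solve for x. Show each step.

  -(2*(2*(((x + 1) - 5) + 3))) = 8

Step 1. [-(2*(2*(((x + 1) - 5) + 3))) = 8] LHS negated; negate both sides. So neg: 2*(2*(((x + 1) - 5) + 3)) = -8.
Step 2. [2*(2*(((x + 1) - 5) + 3)) = -8] divide by the outer 2, so div: 2*(((x + 1) - 5) + 3) = -4.
Step 3. [2*(((x + 1) - 5) + 3) = -4] 2 out front; divide by 2, so div: ((x + 1) - 5) + 3 = -2.
Step 4. [((x + 1) - 5) + 3 = -2] subtract 3: x sits inside (… + 3). So sub: (x + 1) - 5 = -5.
Step 5. [(x + 1) - 5 = -5] 5 comes off first (add 5). So sub: x + 1 = 0.
Step 6. [x + 1 = 0] peel the +1: subtract 1 from each side ⇒ sub: x = -1.

Answer: x ∈ {-1}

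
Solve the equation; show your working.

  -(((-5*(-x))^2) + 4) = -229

Step 1. [-(((-5*(-x))^2) + 4) = -229] leading − — multiply by −1. So neg: ((-5*(-x))^2) + 4 = 229.
Step 2. [((-5*(-x))^2) + 4 = 229] peel the +4: subtract 4 from each side, so sub: (-5*(-x))^2 = 225.
Step 3. [(-5*(-x))^2 = 225] √ both sides: 225 ≥ 0 gives two branches, so sqrt: -5*(-x) = 15 or -15.
Step 4. [-5*(-x) = 15 or -15] divide by the outer -5 ⇒ div: -x = -3 or 3.
Step 5. [-x = -3 or 3] leading − — multiply by −1, so neg: x = 3 or -3.

Answer: x ∈ {-3, 3}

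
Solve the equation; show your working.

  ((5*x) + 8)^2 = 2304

Step 1. [((5*x) + 8)^2 = 2304] 2304 ≥ 0, LHS is (·)² — take ±√ ⇒ sqrt: (5*x) + 8 = 48 or -48.
Step 2. [(5*x) + 8 = 48 or -48] peel the +8: subtract 8 from each side ⇒ sub: 5*x = 40 or -56.
Step 3. [5*x = 40 or -56] leading coefficient 5: divide by 5. So div: x = 8 or -56/5.

Answer: x ∈ {-56/5, 8}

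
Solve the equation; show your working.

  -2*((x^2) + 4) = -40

Step 1. [-2*((x^2) + 4) = -40] -2·(inner) — divide through by -2, so div: (x^2) + 4 = 20.
Step 2. [(x^2) + 4 = 20] 4 comes off first (subtract 4). So sub: x^2 = 16.
Step 3. [x^2 = 16] √ both sides: 16 ≥ 0 gives two branches. So sqrt: x = 4 or -4.

Answer: x ∈ {-4, 4}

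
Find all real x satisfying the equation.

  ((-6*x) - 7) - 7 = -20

Step 1. [((-6*x) - 7) - 7 = -20] 7 comes off first (add 7) ⇒ sub: (-6*x) - 7 = -13.
Step 2. [(-6*x) - 7 = -13] add 7: x sits inside (… - 7) ⇒ sub: -6*x = -6.
Step 3. [-6*x = -6] leading coefficient -6: divide by -6, so div: x = 1.

Answer: x ∈ {1}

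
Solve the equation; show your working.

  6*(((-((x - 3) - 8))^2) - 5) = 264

Step 1. [6*(((-((x - 3) - 8))^2) - 5) = 264] 6 out front; divide by 6 ⇒ div: ((-((x - 3) - 8))^2) - 5 = 44.
Step 2. [((-((x - 3) - 8))^2) - 5 = 44] add 5: x sits inside (… - 5) ⇒ sub: (-((x - 3) - 8))^2 = 49.
Step 3. [(-((x - 3) - 8))^2 = 49] LHS squared, RHS 49 ≥ 0: apply √ (±) ⇒ sqrt: -((x - 3) - 8) = 7 or -7.
Step 4. [-((x - 3) - 8) = 7 or -7] leading − — multiply by −1. So neg: (x - 3) - 8 = -7 or 7.
Step 5. [(x - 3) - 8 = -7 or 7] the outer -8 inverts by adding 8. So sub: x - 3 = 1 or 15.
Step 6. [x - 3 = 1 or 15] peel the -3: add 3 from each side ⇒ sub: x = 4 or 18.

Answer: x ∈ {4, 18}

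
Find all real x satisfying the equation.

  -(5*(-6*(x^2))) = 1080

Step 1. [-(5*(-6*(x^2))) = 1080] flip signs both sides ⇒ neg: 5*(-6*(x^2)) = -1080.
Step 2. [5*(-6*(x^2)) = -1080] divide by the outer 5 ⇒ div: -6*(x^2) = -216.
Step 3. [-6*(x^2) = -216] leading coefficient -6: divide by -6, so div: x^2 = 36.
Step 4. [x^2 = 36] 36 ≥ 0, LHS is (·)² — take ±√. So sqrt: x = 6 or -6.

Answer: x ∈ {-6, 6}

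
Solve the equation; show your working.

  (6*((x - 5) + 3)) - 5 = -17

Step 1. [(6*((x - 5) + 3)) - 5 = -17] 5 comes off first (add 5), so sub: 6*((x - 5) + 3) = -12.
Step 2. [6*((x - 5) + 3) = -12] 6 out front; divide by 6 ⇒ div: (x - 5) + 3 = -2.
Step 3. [(x - 5) + 3 = -2] +3 is outermost — subtract 3 both sides, so sub: x - 5 = -5.
Step 4. [x - 5 = -5] 5 comes off first (add 5) ⇒ sub: x = 0.

Answer: x ∈ {0}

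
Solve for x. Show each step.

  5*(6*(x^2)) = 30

Step 1. [5*(6*(x^2)) = 30] LHS = 5·(…); ÷5 both sides. So div: 6*(x^2) = 6.
Step 2. [6*(x^2) = 6] divide by the outer 6 ⇒ div: x^2 = 1.
Step 3. [x^2 = 1] √ both sides: 1 ≥ 0 gives two branches ⇒ sqrt: x = 1 or -1.

Answer: x ∈ {-1, 1}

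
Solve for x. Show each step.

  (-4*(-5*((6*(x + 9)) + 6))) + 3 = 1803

Step 1. [(-4*(-5*((6*(x + 9)) + 6))) + 3 = 1803] 3 comes off first (subtract 3). So sub: -4*(-5*((6*(x + 9)) + 6)) = 1800.
Step 2. [-4*(-5*((6*(x + 9)) + 6)) = 1800] -4·(inner) — divide through by -4. So div: -5*((6*(x + 9)) + 6) = -450.
Step 3. [-5*((6*(x + 9)) + 6) = -450] -5 out front; divide by -5. So div: (6*(x + 9)) + 6 = 90.
Step 4. [(6*(x + 9)) + 6 = 90] common factor 6 (LHS and 90) — divide through ⇒ factor: (x + 9) + 1 = 15.
Step 5. [(x + 9) + 1 = 15] 1 comes off first (subtract 1). So sub: x + 9 = 14.
Step 6. [x + 9 = 14] the outer +9 inverts by subtracting 9, so sub: x = 5.

Answer: x ∈ {5}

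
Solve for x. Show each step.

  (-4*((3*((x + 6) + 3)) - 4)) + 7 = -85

Step 1. [(-4*((3*((x + 6) + 3)) - 4)) + 7 = -85] subtract 7: x sits inside (… + 7). So sub: -4*((3*((x + 6) + 3)) - 4) = -92.
Step 2. [-4*((3*((x + 6) + 3)) - 4) = -92] leading coefficient -4: divide by -4, so div: (3*((x + 6) + 3)) - 4 = 23.
Step 3. [(3*((x + 6) + 3)) - 4 = 23] -4 is outermost — add 4 both sides ⇒ sub: 3*((x + 6) + 3) = 27.
Step 4. [3*((x + 6) + 3) = 27] divide by the outer 3, so div: (x + 6) + 3 = 9.
Step 5. [(x + 6) + 3 = 9] the outer +3 inverts by subtracting 3 ⇒ sub: x + 6 = 6.
Step 6. [x + 6 = 6] subtract 6: x sits inside (… + 6) ⇒ sub: x = 0.

Answer: x ∈ {0}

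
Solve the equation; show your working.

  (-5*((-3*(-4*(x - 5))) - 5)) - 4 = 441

Step 1. [(-5*((-3*(-4*(x - 5))) - 5)) - 4 = 441] the outer -4 inverts by adding 4. So sub: -5*((-3*(-4*(x - 5))) - 5) = 445.
Step 2. [-5*((-3*(-4*(x - 5))) - 5) = 445] LHS = -5·(…); ÷-5 both sides, so div: (-3*(-4*(x - 5))) - 5 = -89.
Step 3. [(-3*(-4*(x - 5))) - 5 = -89] peel the -5: add 5 from each side, so sub: -3*(-4*(x - 5)) = -84.
Step 4. [-3*(-4*(x - 5)) = -84] leading coefficient -3: divide by -3 ⇒ div: -4*(x - 5) = 28.
Step 5. [-4*(x - 5) = 28] leading coefficient -4: divide by -4 ⇒ div: x - 5 = -7.
Step 6. [x - 5 = -7] -5 is outermost — add 5 both sides, so sub: x = -2.

Answer: x ∈ {-2}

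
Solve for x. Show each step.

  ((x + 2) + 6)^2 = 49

Step 1. [((x + 2) + 6)^2 = 49] √ both sides: 49 ≥ 0 gives two branches ⇒ sqrt: (x + 2) + 6 = 7 or -7.
Step 2. [(x + 2) + 6 = 7 or -7] 6 comes off first (subtract 6) ⇒ sub: x + 2 = 1 or -13.
Step 3. [x + 2 = 1 or -13] 2 comes off first (subtract 2) ⇒ sub: x = -1 or -15.

Answer: x ∈ {-15, -1}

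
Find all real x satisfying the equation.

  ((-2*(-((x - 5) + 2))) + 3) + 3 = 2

Step 1. [((-2*(-((x - 5) + 2))) + 3) + 3 = 2] 3 comes off first (subtract 3), so sub: (-2*(-((x - 5) + 2))) + 3 = -1.
Step 2. [(-2*(-((x - 5) + 2))) + 3 = -1] 3 comes off first (subtract 3) ⇒ sub: -2*(-((x - 5) + 2)) = -4.
Step 3. [-2*(-((x - 5) + 2)) = -4] divide by the outer -2 ⇒ div: -((x - 5) + 2) = 2.
Step 4. [-((x - 5) + 2) = 2] leading − — multiply by −1. So neg: (x - 5) + 2 = -2.
Step 5. [(x - 5) + 2 = -2] +2 is outermost — subtract 2 both sides. So sub: x - 5 = -4.
Step 6. [x - 5 = -4] peel the -5: add 5 from each side ⇒ sub: x = 1.

Answer: x ∈ {1}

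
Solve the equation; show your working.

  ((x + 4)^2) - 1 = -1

Step 1. [((x + 4)^2) - 1 = -1] add 1: x sits inside (… - 1) ⇒ sub: (x + 4)^2 = 0.
Step 2. [(x + 4)^2 = 0] √ both sides: 0 ≥ 0 gives two branches ⇒ sqrt: x + 4 = 0.
Step 3. [x + 4 = 0] subtract 4: x sits inside (… + 4) ⇒ sub: x = -4.

Answer: x ∈ {-4}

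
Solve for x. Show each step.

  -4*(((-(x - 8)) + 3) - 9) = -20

Step 1. [-4*(((-(x - 8)) + 3) - 9) = -20] LHS = -4·(…); ÷-4 both sides, so div: ((-(x - 8)) + 3) - 9 = 5.
Step 2. [((-(x - 8)) + 3) - 9 = 5] -9 is outermost — add 9 both sides. So sub: (-(x - 8)) + 3 = 14.
Step 3. [(-(x - 8)) + 3 = 14] subtract 3: x sits inside (… + 3) ⇒ sub: -(x - 8) = 11.
Step 4. [-(x - 8) = 11] LHS negated; negate both sides, so neg: x - 8 = -11.
Step 5. [x - 8 = -11] the outer -8 inverts by adding 8 ⇒ sub: x = -3.

Answer: x ∈ {-3}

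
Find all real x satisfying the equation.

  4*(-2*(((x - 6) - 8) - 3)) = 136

Step 1. [4*(-2*(((x - 6) - 8) - 3)) = 136] 4·(inner) — divide through by 4, so div: -2*(((x - 6) - 8) - 3) = 34.
Step 2. [-2*(((x - 6) - 8) - 3) = 34] LHS = -2·(…); ÷-2 both sides ⇒ div: ((x - 6) - 8) - 3 = -17.
Step 3. [((x - 6) - 8) - 3 = -17] -3 is outermost — add 3 both sides. So sub: (x - 6) - 8 = -14.
Step 4. [(x - 6) - 8 = -14] -8 is outermost — add 8 both sides. So sub: x - 6 = -6.
Step 5. [x - 6 = -6] peel the -6: add 6 from each side ⇒ sub: x = 0.

Answer: x ∈ {0}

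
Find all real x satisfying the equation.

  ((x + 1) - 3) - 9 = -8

Step 1. [((x + 1) - 3) - 9 = -8] the outer -9 inverts by adding 9, so sub: (x + 1) - 3 = 1.
Step 2. [(x + 1) - 3 = 1] -3 is outermost — add 3 both sides ⇒ sub: x + 1 = 4.
Step 3. [x + 1 = 4] subtract 1: x sits inside (… + 1), so sub: x = 3.

Answer: x ∈ {3}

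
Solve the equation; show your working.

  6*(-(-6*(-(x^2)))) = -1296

Step 1. [6*(-(-6*(-(x^2)))) = -1296] 6 out front; divide by 6 ⇒ div: -(-6*(-(x^2))) = -216.
Step 2. [-(-6*(-(x^2))) = -216] flip signs both sides. So neg: -6*(-(x^2)) = 216.
Step 3. [-6*(-(x^2)) = 216] -6 out front; divide by -6, so div: -(x^2) = -36.
Step 4. [-(x^2) = -36] flip signs both sides. So neg: x^2 = 36.
Step 5. [x^2 = 36] 36 ≥ 0, LHS is (·)² — take ±√, so sqrt: x = 6 or -6.

Answer: x ∈ {-6, 6}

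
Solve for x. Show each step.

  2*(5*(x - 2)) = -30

Step 1. [2*(5*(x - 2)) = -30] 2 out front; divide by 2. So div: 5*(x - 2) = -15.
Step 2. [5*(x - 2) = -15] 5 out front; divide by 5 ⇒ div: x - 2 = -3.
Step 3. [x - 2 = -3] the outer -2 inverts by adding 2. So sub: x = -1.

Answer: x ∈ {-1}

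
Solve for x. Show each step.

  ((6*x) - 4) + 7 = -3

Step 1. [((6*x) - 4) + 7 = -3] subtract 7: x sits inside (… + 7). So sub: (6*x) - 4 = -10.
Step 2. [(6*x) - 4 = -10] 4 comes off first (add 4) ⇒ sub: 6*x = -6.
Step 3. [6*x = -6] 6 out front; divide by 6, so div: x = -1.

Answer: x ∈ {-1}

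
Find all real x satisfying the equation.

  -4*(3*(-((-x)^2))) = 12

Step 1. [-4*(3*(-((-x)^2))) = 12] divide by the outer -4. So div: 3*(-((-x)^2)) = -3.
Step 2. [3*(-((-x)^2)) = -3] 3 out front; divide by 3, so div: -((-x)^2) = -1.
Step 3. [-((-x)^2) = -1] LHS negated; negate both sides ⇒ neg: (-x)^2 = 1.
Step 4. [(-x)^2 = 1] LHS squared, RHS 1 ≥ 0: apply √ (±). So sqrt: -x = 1 or -1.
Step 5. [-x = 1 or -1] flip signs both sides, so neg: x = -1 or 1.

Answer: x ∈ {-1, 1}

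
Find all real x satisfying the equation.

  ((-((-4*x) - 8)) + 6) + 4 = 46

Step 1. [((-((-4*x) - 8)) + 6) + 4 = 46] 4 comes off first (subtract 4). So sub: (-((-4*x) - 8)) + 6 = 42.
Step 2. [(-((-4*x) - 8)) + 6 = 42] 6 comes off first (subtract 6) ⇒ sub: -((-4*x) - 8) = 36.
Step 3. [-((-4*x) - 8) = 36] leading − — multiply by −1 ⇒ neg: (-4*x) - 8 = -36.
Step 4. [(-4*x) - 8 = -36] -4 | LHS and -4 | -36: pull -4 out ⇒ factor: x + 2 = 9.
Step 5. [x + 2 = 9] the outer +2 inverts by subtracting 2. So sub: x = 7.

Answer: x ∈ {7}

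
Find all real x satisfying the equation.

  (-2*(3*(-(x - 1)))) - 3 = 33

Step 1. [(-2*(3*(-(x - 1)))) - 3 = 33] peel the -3: add 3 from each side. So sub: -2*(3*(-(x - 1))) = 36.
Step 2. [-2*(3*(-(x - 1))) = 36] divide by the outer -2, so div: 3*(-(x - 1)) = -18.
Step 3. [3*(-(x - 1)) = -18] leading coefficient 3: divide by 3, so div: -(x - 1) = -6.
Step 4. [-(x - 1) = -6] flip signs both sides. So neg: x - 1 = 6.
Step 5. [x - 1 = 6] add 1: x sits inside (… - 1). So sub: x = 7.

Answer: x ∈ {7}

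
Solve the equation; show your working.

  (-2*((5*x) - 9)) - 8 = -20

Step 1. [(-2*((5*x) - 9)) - 8 = -20] common factor -2 (LHS and -20) — divide through. So factor: ((5*x) - 9) + 4 = 10.
Step 2. [((5*x) - 9) + 4 = 10] the outer +4 inverts by subtracting 4. So sub: (5*x) - 9 = 6.
Step 3. [(5*x) - 9 = 6] add 9: x sits inside (… - 9) ⇒ sub: 5*x = 15.
Step 4. [5*x = 15] 5 out front; divide by 5, so div: x = 3.

Answer: x ∈ {3}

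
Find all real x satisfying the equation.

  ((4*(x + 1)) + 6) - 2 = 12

Step 1. [((4*(x + 1)) + 6) - 2 = 12] -2 is outermost — add 2 both sides. So sub: (4*(x + 1)) + 6 = 14.
Step 2. [(4*(x + 1)) + 6 = 14] peel the +6: subtract 6 from each side. So sub: 4*(x + 1) = 8.
Step 3. [4*(x + 1) = 8] 4·(inner) — divide through by 4 ⇒ div: x + 1 = 2.
Step 4. [x + 1 = 2] subtract 1: x sits inside (… + 1). So sub: x = 1.

Answer: x ∈ {1}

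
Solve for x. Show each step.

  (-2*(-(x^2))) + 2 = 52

Step 1. [(-2*(-(x^2))) + 2 = 52] common factor -2 (LHS and 52) — divide through, so factor: (-(x^2)) - 1 = -26.
Step 2. [(-(x^2)) - 1 = -26] 1 comes off first (add 1). So sub: -(x^2) = -25.
Step 3. [-(x^2) = -25] flip signs both sides. So neg: x^2 = 25.
Step 4. [x^2 = 25] √ both sides: 25 ≥ 0 gives two branches. So sqrt: x = 5 or -5.

Answer: x ∈ {-5, 5}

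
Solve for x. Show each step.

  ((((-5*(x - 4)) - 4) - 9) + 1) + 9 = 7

Step 1. [((((-5*(x - 4)) - 4) - 9) + 1) + 9 = 7] subtract 9: x sits inside (… + 9). So sub: (((-5*(x - 4)) - 4) - 9) + 1 = -2.
Step 2. [(((-5*(x - 4)) - 4) - 9) + 1 = -2] peel the +1: subtract 1 from each side. So sub: ((-5*(x - 4)) - 4) - 9 = -3.
Step 3. [((-5*(x - 4)) - 4) - 9 = -3] add 9: x sits inside (… - 9), so sub: (-5*(x - 4)) - 4 = 6.
Step 4. [(-5*(x - 4)) - 4 = 6] add 4: x sits inside (… - 4), so sub: -5*(x - 4) = 10.
Step 5. [-5*(x - 4) = 10] -5 out front; divide by -5, so div: x - 4 = -2.
Step 6. [x - 4 = -2] peel the -4: add 4 from each side, so sub: x = 2.

Answer: x ∈ {2}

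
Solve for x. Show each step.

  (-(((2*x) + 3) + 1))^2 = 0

Step 1. [(-(((2*x) + 3) + 1))^2 = 0] LHS squared, RHS 0 ≥ 0: apply √ (±). So sqrt: -(((2*x) + 3) + 1) = 0.
Step 2. [-(((2*x) + 3) + 1) = 0] flip signs both sides. So neg: ((2*x) + 3) + 1 = 0.
Step 3. [((2*x) + 3) + 1 = 0] +1 is outermost — subtract 1 both sides. So sub: (2*x) + 3 = -1.
Step 4. [(2*x) + 3 = -1] the outer +3 inverts by subtracting 3, so sub: 2*x = -4.
Step 5. [2*x = -4] 2 out front; divide by 2. So div: x = -2.

Answer: x ∈ {-2}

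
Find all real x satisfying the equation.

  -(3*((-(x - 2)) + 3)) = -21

Step 1. [-(3*((-(x - 2)) + 3)) = -21] flip signs both sides. So neg: 3*((-(x - 2)) + 3) = 21.
Step 2. [3*((-(x - 2)) + 3) = 21] 3·(inner) — divide through by 3 ⇒ div: (-(x - 2)) + 3 = 7.
Step 3. [(-(x - 2)) + 3 = 7] +3 is outermost — subtract 3 both sides ⇒ sub: -(x - 2) = 4.
Step 4. [-(x - 2) = 4] LHS negated; negate both sides. So neg: x - 2 = -4.
Step 5. [x - 2 = -4] -2 is outermost — add 2 both sides ⇒ sub: x = -2.

Answer: x ∈ {-2}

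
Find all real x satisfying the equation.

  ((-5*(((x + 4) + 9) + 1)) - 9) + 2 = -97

Step 1. [((-5*(((x + 4) + 9) + 1)) - 9) + 2 = -97] subtract 2: x sits inside (… + 2), so sub: (-5*(((x + 4) + 9) + 1)) - 9 = -99.
Step 2. [(-5*(((x + 4) + 9) + 1)) - 9 = -99] add 9: x sits inside (… - 9) ⇒ sub: -5*(((x + 4) + 9) + 1) = -90.
Step 3. [-5*(((x + 4) + 9) + 1) = -90] -5·(inner) — divide through by -5. So div: ((x + 4) + 9) + 1 = 18.
Step 4. [((x + 4) + 9) + 1 = 18] peel the +1: subtract 1 from each side ⇒ sub: (x + 4) + 9 = 17.
Step 5. [(x + 4) + 9 = 17] subtract 9: x sits inside (… + 9). So sub: x + 4 = 8.
Step 6. [x + 4 = 8] peel the +4: subtract 4 from each side, so sub: x = 4.

Answer: x ∈ {4}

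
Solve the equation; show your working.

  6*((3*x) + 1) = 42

Step 1. [6*((3*x) + 1) = 42] LHS = 6·(…); ÷6 both sides ⇒ div: (3*x) + 1 = 7.
Step 2. [(3*x) + 1 = 7] peel the +1: subtract 1 from each side ⇒ sub: 3*x = 6.
Step 3. [3*x = 6] 3 out front; divide by 3, so div: x = 2.

Answer: x ∈ {2}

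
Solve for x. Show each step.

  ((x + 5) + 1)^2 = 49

Step 1. [((x + 5) + 1)^2 = 49] √ both sides: 49 ≥ 0 gives two branches. So sqrt: (x + 5) + 1 = 7 or -7.
Step 2. [(x + 5) + 1 = 7 or -7] subtract 1: x sits inside (… + 1) ⇒ sub: x + 5 = 6 or -8.
Step 3. [x + 5 = 6 or -8] subtract 5: x sits inside (… + 5). So sub: x = 1 or -13.

Answer: x ∈ {-13, 1}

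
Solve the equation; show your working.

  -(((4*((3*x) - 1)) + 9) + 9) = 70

Step 1. [-(((4*((3*x) - 1)) + 9) + 9) = 70] LHS negated; negate both sides. So neg: ((4*((3*x) - 1)) + 9) + 9 = -70.
Step 2. [((4*((3*x) - 1)) + 9) + 9 = -70] the outer +9 inverts by subtracting 9 ⇒ sub: (4*((3*x) - 1)) + 9 = -79.
Step 3. [(4*((3*x) - 1)) + 9 = -79] subtract 9: x sits inside (… + 9), so sub: 4*((3*x) - 1) = -88.
Step 4. [4*((3*x) - 1) = -88] 4·(inner) — divide through by 4 ⇒ div: (3*x) - 1 = -22.
Step 5. [(3*x) - 1 = -22] 1 comes off first (add 1), so sub: 3*x = -21.
Step 6. [3*x = -21] 3 out front; divide by 3. So div: x = -7.

Answer: x ∈ {-7}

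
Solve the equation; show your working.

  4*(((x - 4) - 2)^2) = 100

Step 1. [4*(((x - 4) - 2)^2) = 100] leading coefficient 4: divide by 4 ⇒ div: ((x - 4) - 2)^2 = 25.
Step 2. [((x - 4) - 2)^2 = 25] 25 ≥ 0, LHS is (·)² — take ±√. So sqrt: (x - 4) - 2 = 5 or -5.
Step 3. [(x - 4) - 2 = 5 or -5] add 2: x sits inside (… - 2) ⇒ sub: x - 4 = 7 or -3.
Step 4. [x - 4 = 7 or -3] -4 is outermost — add 4 both sides ⇒ sub: x = 11 or 1.

Answer: x ∈ {1, 11}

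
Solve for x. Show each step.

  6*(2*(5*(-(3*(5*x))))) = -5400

Step 1. [6*(2*(5*(-(3*(5*x))))) = -5400] LHS = 6·(…); ÷6 both sides, so div: 2*(5*(-(3*(5*x)))) = -900.
Step 2. [2*(5*(-(3*(5*x)))) = -900] leading coefficient 2: divide by 2, so div: 5*(-(3*(5*x))) = -450.
Step 3. [5*(-(3*(5*x))) = -450] divide by the outer 5 ⇒ div: -(3*(5*x)) = -90.
Step 4. [-(3*(5*x)) = -90] flip signs both sides. So neg: 3*(5*x) = 90.
Step 5. [3*(5*x) = 90] 3 out front; divide by 3. So div: 5*x = 30.
Step 6. [5*x = 30] 5 out front; divide by 5, so div: x = 6.

Answer: x ∈ {6}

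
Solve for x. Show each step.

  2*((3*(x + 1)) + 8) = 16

Step 1. [2*((3*(x + 1)) + 8) = 16] 2·(inner) — divide through by 2 ⇒ div: (3*(x + 1)) + 8 = 8.
Step 2. [(3*(x + 1)) + 8 = 8] 8 comes off first (subtract 8) ⇒ sub: 3*(x + 1) = 0.
Step 3. [3*(x + 1) = 0] 3 out front; divide by 3, so div: x + 1 = 0.
Step 4. [x + 1 = 0] peel the +1: subtract 1 from each side ⇒ sub: x = -1.

Answer: x ∈ {-1}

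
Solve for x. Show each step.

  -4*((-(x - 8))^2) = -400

Step 1. [-4*((-(x - 8))^2) = -400] divide by the outer -4 ⇒ div: (-(x - 8))^2 = 100.
Step 2. [(-(x - 8))^2 = 100] √ both sides: 100 ≥ 0 gives two branches. So sqrt: -(x - 8) = 10 or -10.
Step 3. [-(x - 8) = 10 or -10] LHS negated; negate both sides ⇒ neg: x - 8 = -10 or 10.
Step 4. [x - 8 = -10 or 10] add 8: x sits inside (… - 8). So sub: x = -2 or 18.

Answer: x ∈ {-2, 18}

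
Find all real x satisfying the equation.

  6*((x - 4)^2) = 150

Step 1. [6*((x - 4)^2) = 150] 6·(inner) — divide through by 6 ⇒ div: (x - 4)^2 = 25.
Step 2. [(x - 4)^2 = 25] √ both sides: 25 ≥ 0 gives two branches ⇒ sqrt: x - 4 = 5 or -5.
Step 3. [x - 4 = 5 or -5] -4 is outermost — add 4 both sides. So sub: x = 9 or -1.

Answer: x ∈ {-1, 9}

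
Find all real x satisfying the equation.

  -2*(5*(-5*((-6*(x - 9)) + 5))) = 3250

Step 1. [-2*(5*(-5*((-6*(x - 9)) + 5))) = 3250] -2·(inner) — divide through by -2, so div: 5*(-5*((-6*(x - 9)) + 5)) = -1625.
Step 2. [5*(-5*((-6*(x - 9)) + 5)) = -1625] divide by the outer 5. So div: -5*((-6*(x - 9)) + 5) = -325.
Step 3. [-5*((-6*(x - 9)) + 5) = -325] LHS = -5·(…); ÷-5 both sides ⇒ div: (-6*(x - 9)) + 5 = 65.
Step 4. [(-6*(x - 9)) + 5 = 65] +5 is outermost — subtract 5 both sides ⇒ sub: -6*(x - 9) = 60.
Step 5. [-6*(x - 9) = 60] LHS = -6·(…); ÷-6 both sides ⇒ div: x - 9 = -10.
Step 6. [x - 9 = -10] peel the -9: add 9 from each side ⇒ sub: x = -1.

Answer: x ∈ {-1}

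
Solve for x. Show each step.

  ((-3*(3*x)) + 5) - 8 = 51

Step 1. [((-3*(3*x)) + 5) - 8 = 51] the outer -8 inverts by adding 8. So sub: (-3*(3*x)) + 5 = 59.
Step 2. [(-3*(3*x)) + 5 = 59] 5 comes off first (subtract 5), so sub: -3*(3*x) = 54.
Step 3. [-3*(3*x) = 54] divide by the outer -3 ⇒ div: 3*x = -18.
Step 4. [3*x = -18] 3·(inner) — divide through by 3, so div: x = -6.

Answer: x ∈ {-6}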